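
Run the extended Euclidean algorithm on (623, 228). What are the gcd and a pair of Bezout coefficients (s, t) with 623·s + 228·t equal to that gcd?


Euclidean algorithm on (623, 228) — divide until remainder is 0:
  623 = 2 · 228 + 167
  228 = 1 · 167 + 61
  167 = 2 · 61 + 45
  61 = 1 · 45 + 16
  45 = 2 · 16 + 13
  16 = 1 · 13 + 3
  13 = 4 · 3 + 1
  3 = 3 · 1 + 0
gcd(623, 228) = 1.
Track Bezout coefficients alongside the remainders: start with r₀ = 623 = a·1 + b·0 (s = 1, t = 0) and r₁ = 228 = a·0 + b·1 (s = 0, t = 1); each new remainder r_{k+1} = r_{k-1} − q_k·r_k inherits s_{k+1} = s_{k-1} − q_k·s_k, t_{k+1} = t_{k-1} − q_k·t_k, so r_k = a·s_k + b·t_k at every step:
  q = 2: r = 167, s = 1 − 2·0 = 1, t = 0 − 2·1 = -2  (check: 623·1 + 228·(-2) = 167)
  q = 1: r = 61, s = 0 − 1·1 = -1, t = 1 − 1·(-2) = 3  (check: 623·(-1) + 228·3 = 61)
  q = 2: r = 45, s = 1 − 2·(-1) = 3, t = -2 − 2·3 = -8  (check: 623·3 + 228·(-8) = 45)
  q = 1: r = 16, s = -1 − 1·3 = -4, t = 3 − 1·(-8) = 11  (check: 623·(-4) + 228·11 = 16)
  q = 2: r = 13, s = 3 − 2·(-4) = 11, t = -8 − 2·11 = -30  (check: 623·11 + 228·(-30) = 13)
  q = 1: r = 3, s = -4 − 1·11 = -15, t = 11 − 1·(-30) = 41  (check: 623·(-15) + 228·41 = 3)
  q = 4: r = 1, s = 11 − 4·(-15) = 71, t = -30 − 4·41 = -194  (check: 623·71 + 228·(-194) = 1)
The row with r = 1 (the gcd) gives the Bezout coefficients s = 71, t = -194.
Result: 623 · (71) + 228 · (-194) = 1.

gcd(623, 228) = 1; s = 71, t = -194 (check: 623·71 + 228·(-194) = 1).


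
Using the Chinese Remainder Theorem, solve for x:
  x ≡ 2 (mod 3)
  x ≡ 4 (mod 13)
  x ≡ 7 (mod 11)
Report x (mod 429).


Moduli 3, 13, 11 are pairwise coprime; by CRT there is a unique solution modulo M = 3 · 13 · 11 = 429.
Solve pairwise, accumulating the modulus:
  Start with x ≡ 2 (mod 3).
  Combine with x ≡ 4 (mod 13): since gcd(3, 13) = 1, we get a unique residue mod 39.
    Write x = 2 + 3·t and substitute into x ≡ 4 (mod 13): 3·t ≡ 4 − 2 = 2 (mod 13).
    The inverse of 3 mod 13 is 9 (since 3·9 = 27 = 2·13 + 1), so t ≡ 9·2 = 18 ≡ 5 (mod 13).
    Then x = 2 + 3·5 = 17, valid modulo lcm(3, 13) = 39: x ≡ 17 (mod 39).
  Combine with x ≡ 7 (mod 11): since gcd(39, 11) = 1, we get a unique residue mod 429.
    Write x = 17 + 39·t and substitute into x ≡ 7 (mod 11): 39·t ≡ 7 − 17 = -10 (mod 11).
    Reduce coefficients mod 11: 6·t ≡ 1 (mod 11).
    The inverse of 6 mod 11 is 2 (since 6·2 = 12 = 1·11 + 1), so t ≡ 2·1 = 2 ≡ 2 (mod 11).
    Then x = 17 + 39·2 = 95, valid modulo lcm(39, 11) = 429: x ≡ 95 (mod 429).
Verify: 95 mod 3 = 2 ✓, 95 mod 13 = 4 ✓, 95 mod 11 = 7 ✓.

x ≡ 95 (mod 429).


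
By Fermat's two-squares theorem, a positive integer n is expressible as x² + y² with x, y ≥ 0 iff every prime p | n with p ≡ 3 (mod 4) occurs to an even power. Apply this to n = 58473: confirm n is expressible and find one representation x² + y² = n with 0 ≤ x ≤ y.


Step 1: Factor n = 58473 = 3^2 · 73 · 89.
Step 2: Check the mod-4 condition on each prime factor: 3 ≡ 3 (mod 4), exponent 2 (must be even); 73 ≡ 1 (mod 4), exponent 1; 89 ≡ 1 (mod 4), exponent 1.
All primes ≡ 3 (mod 4) appear to even exponent (or don't appear), so by the two-squares theorem n IS expressible as a sum of two squares.
Step 3: Build a representation. Group n = k² · m with k = 3 and m = 73 · 89 = 6497 (a product of primes ≡ 1 (mod 4)); a representation of m scales to one of n via (k·x)² + (k·y)² = k²(x² + y²). Each prime p ≡ 1 (mod 4) is itself a sum of two squares; find a² by testing p − a² for a perfect square:
  73: 73 − 1² = 72, 73 − 2² = 69, 73 − 3² = 64 = 8² ⇒ 73 = 3² + 8².
  89: 89 − 1² = 88, 89 − 2² = 85, 89 − 3² = 80, 89 − 4² = 73, 89 − 5² = 64 = 8² ⇒ 89 = 5² + 8².
  Combine using the Brahmagupta–Fibonacci identity (a² + b²)(c² + d²) = (ac − bd)² + (ad + bc)² = (ac + bd)² + (ad − bc)²:
  73 · 89 = 6497: from (3² + 8²)(5² + 8²), take (3·5 − 8·8, 3·8 + 8·5) = (15 − 64, 24 + 40) = (-49, 64); dropping signs (only squares matter) gives (49, 64); check 49² + 64² = 2401 + 4096 = 6497 ✓.
  Scale by k = 3: (3·49, 3·64) = (147, 192).
Step 4: Order so x ≤ y and verify: 147² + 192² = 21609 + 36864 = 58473 = n. ✓

n = 58473 = 147² + 192² (one valid representation with x ≤ y).


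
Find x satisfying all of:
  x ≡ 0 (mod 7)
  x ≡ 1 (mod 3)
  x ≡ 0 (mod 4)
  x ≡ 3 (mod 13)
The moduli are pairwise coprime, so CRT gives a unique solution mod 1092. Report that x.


Product of moduli M = 7 · 3 · 4 · 13 = 1092.
Merge one congruence at a time:
  Start: x ≡ 0 (mod 7).
  Combine with x ≡ 1 (mod 3); new modulus lcm = 21.
    Write x = 0 + 7·t and substitute into x ≡ 1 (mod 3): 7·t ≡ 1 − 0 = 1 (mod 3).
    Reduce coefficients mod 3: 1·t ≡ 1 (mod 3).
    So t ≡ 1 (mod 3).
    Then x = 0 + 7·1 = 7, valid modulo lcm(7, 3) = 21: x ≡ 7 (mod 21).
  Combine with x ≡ 0 (mod 4); new modulus lcm = 84.
    Write x = 7 + 21·t and substitute into x ≡ 0 (mod 4): 21·t ≡ 0 − 7 = -7 (mod 4).
    Reduce coefficients mod 4: 1·t ≡ 1 (mod 4).
    So t ≡ 1 (mod 4).
    Then x = 7 + 21·1 = 28, valid modulo lcm(21, 4) = 84: x ≡ 28 (mod 84).
  Combine with x ≡ 3 (mod 13); new modulus lcm = 1092.
    Write x = 28 + 84·t and substitute into x ≡ 3 (mod 13): 84·t ≡ 3 − 28 = -25 (mod 13).
    Reduce coefficients mod 13: 6·t ≡ 1 (mod 13).
    The inverse of 6 mod 13 is 11 (since 6·11 = 66 = 5·13 + 1), so t ≡ 11·1 = 11 ≡ 11 (mod 13).
    Then x = 28 + 84·11 = 952, valid modulo lcm(84, 13) = 1092: x ≡ 952 (mod 1092).
Verify against each original: 952 mod 7 = 0, 952 mod 3 = 1, 952 mod 4 = 0, 952 mod 13 = 3.

x ≡ 952 (mod 1092).


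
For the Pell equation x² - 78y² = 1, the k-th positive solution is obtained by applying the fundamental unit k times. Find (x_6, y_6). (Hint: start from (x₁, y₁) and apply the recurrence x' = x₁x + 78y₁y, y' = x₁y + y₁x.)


Step 1: Find the fundamental solution (x₁, y₁) of x² - 78y² = 1.
  Expand √78 as a continued fraction. a₀ = ⌊√78⌋ = 8; iterate m_{k+1} = d_k·a_k − m_k, d_{k+1} = (78 − m_{k+1}²)/d_k, a_{k+1} = ⌊(a₀ + m_{k+1})/d_{k+1}⌋ (starting m₀ = 0, d₀ = 1), with convergents p_k = a_k·p_{k-1} + p_{k-2}, q_k = a_k·q_{k-1} + q_{k-2} (p₋₁ = 1, q₋₁ = 0):
  k = 0: a₀ = 8; p₀/q₀ = 8/1; p₀² − 78·q₀² = 64 − 78 = -14.
  k = 1: m = 8, d = 14, a = ⌊(8 + 8)/14⌋ = 1; p/q = (1·8 + 1)/(1·1 + 0) = 9/1; p² − 78·q² = 81 − 78 = 3.
  k = 2: m = 6, d = 3, a = ⌊(8 + 6)/3⌋ = 4; p/q = (4·9 + 8)/(4·1 + 1) = 44/5; p² − 78·q² = 1936 − 1950 = -14.
  k = 3: m = 6, d = 14, a = ⌊(8 + 6)/14⌋ = 1; p/q = (1·44 + 9)/(1·5 + 1) = 53/6; p² − 78·q² = 2809 − 2808 = 1.
  The first convergent with p² − 78·q² = 1 gives the fundamental solution (x₁, y₁) = (53, 6).
Step 2: Apply the recurrence (x_{n+1}, y_{n+1}) = (x₁x_n + 78y₁y_n, x₁y_n + y₁x_n) repeatedly.
  From (x_1, y_1) = (53, 6): x_2 = 53·53 + 78·6·6 = 5617; y_2 = 53·6 + 6·53 = 636.
  From (x_2, y_2) = (5617, 636): x_3 = 53·5617 + 78·6·636 = 595349; y_3 = 53·636 + 6·5617 = 67410.
  From (x_3, y_3) = (595349, 67410): x_4 = 53·595349 + 78·6·67410 = 63101377; y_4 = 53·67410 + 6·595349 = 7144824.
  From (x_4, y_4) = (63101377, 7144824): x_5 = 53·63101377 + 78·6·7144824 = 6688150613; y_5 = 53·7144824 + 6·63101377 = 757283934.
  From (x_5, y_5) = (6688150613, 757283934): x_6 = 53·6688150613 + 78·6·757283934 = 708880863601; y_6 = 53·757283934 + 6·6688150613 = 80264952180.
Step 3: Verify x_6² - 78·y_6² = 502512078779699566687201 - 502512078779699566687200 = 1 (should be 1). ✓

(x_1, y_1) = (53, 6); (x_6, y_6) = (708880863601, 80264952180).


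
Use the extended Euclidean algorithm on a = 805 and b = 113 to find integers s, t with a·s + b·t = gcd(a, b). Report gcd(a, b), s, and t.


Euclidean algorithm on (805, 113) — divide until remainder is 0:
  805 = 7 · 113 + 14
  113 = 8 · 14 + 1
  14 = 14 · 1 + 0
gcd(805, 113) = 1.
Track Bezout coefficients alongside the remainders: start with r₀ = 805 = a·1 + b·0 (s = 1, t = 0) and r₁ = 113 = a·0 + b·1 (s = 0, t = 1); each new remainder r_{k+1} = r_{k-1} − q_k·r_k inherits s_{k+1} = s_{k-1} − q_k·s_k, t_{k+1} = t_{k-1} − q_k·t_k, so r_k = a·s_k + b·t_k at every step:
  q = 7: r = 14, s = 1 − 7·0 = 1, t = 0 − 7·1 = -7  (check: 805·1 + 113·(-7) = 14)
  q = 8: r = 1, s = 0 − 8·1 = -8, t = 1 − 8·(-7) = 57  (check: 805·(-8) + 113·57 = 1)
The row with r = 1 (the gcd) gives the Bezout coefficients s = -8, t = 57.
Result: 805 · (-8) + 113 · (57) = 1.

gcd(805, 113) = 1; s = -8, t = 57 (check: 805·(-8) + 113·57 = 1).


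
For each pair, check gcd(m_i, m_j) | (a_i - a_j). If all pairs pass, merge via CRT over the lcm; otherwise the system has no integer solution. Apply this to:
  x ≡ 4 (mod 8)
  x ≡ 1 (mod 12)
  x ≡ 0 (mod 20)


Moduli 8, 12, 20 are not pairwise coprime, so CRT works modulo lcm(m_i) when all pairwise compatibility conditions hold.
Pairwise compatibility: gcd(m_i, m_j) must divide a_i - a_j for every pair.
Merge one congruence at a time:
  Start: x ≡ 4 (mod 8).
  Combine with x ≡ 1 (mod 12): gcd(8, 12) = 4, and 1 - 4 = -3 is NOT divisible by 4.
    ⇒ system is inconsistent (no integer solution).

No solution (the system is inconsistent).


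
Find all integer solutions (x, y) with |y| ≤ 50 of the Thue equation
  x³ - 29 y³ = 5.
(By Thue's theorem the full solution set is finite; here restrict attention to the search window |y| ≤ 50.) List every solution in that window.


The equation is x³ - 29y³ = 5. For fixed y, x³ = 29·y³ + 5, so a solution requires the RHS to be a perfect cube.
Strategy: iterate y from -50 to 50, compute RHS = 29·y³ + 5, and check whether it is a (positive or negative) perfect cube.
Check small values of y:
  y = 0: RHS = 5 is not a perfect cube.
  y = 1: RHS = 34 is not a perfect cube.
  y = -1: RHS = -24 is not a perfect cube.
  y = 2: RHS = 237 is not a perfect cube.
  y = -2: RHS = -227 is not a perfect cube.
  y = 3: RHS = 788 is not a perfect cube.
  y = -3: RHS = -778 is not a perfect cube.
Continuing the search up to |y| = 50 finds no solutions either.
No (x, y) in the scanned range satisfies the equation.

No integer solutions with |y| ≤ 50.


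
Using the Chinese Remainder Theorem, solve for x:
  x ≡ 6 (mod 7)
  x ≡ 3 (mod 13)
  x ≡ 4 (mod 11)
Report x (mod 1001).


Moduli 7, 13, 11 are pairwise coprime; by CRT there is a unique solution modulo M = 7 · 13 · 11 = 1001.
Solve pairwise, accumulating the modulus:
  Start with x ≡ 6 (mod 7).
  Combine with x ≡ 3 (mod 13): since gcd(7, 13) = 1, we get a unique residue mod 91.
    Write x = 6 + 7·t and substitute into x ≡ 3 (mod 13): 7·t ≡ 3 − 6 = -3 (mod 13).
    Reduce coefficients mod 13: 7·t ≡ 10 (mod 13).
    The inverse of 7 mod 13 is 2 (since 7·2 = 14 = 1·13 + 1), so t ≡ 2·10 = 20 ≡ 7 (mod 13).
    Then x = 6 + 7·7 = 55, valid modulo lcm(7, 13) = 91: x ≡ 55 (mod 91).
  Combine with x ≡ 4 (mod 11): since gcd(91, 11) = 1, we get a unique residue mod 1001.
    Write x = 55 + 91·t and substitute into x ≡ 4 (mod 11): 91·t ≡ 4 − 55 = -51 (mod 11).
    Reduce coefficients mod 11: 3·t ≡ 4 (mod 11).
    The inverse of 3 mod 11 is 4 (since 3·4 = 12 = 1·11 + 1), so t ≡ 4·4 = 16 ≡ 5 (mod 11).
    Then x = 55 + 91·5 = 510, valid modulo lcm(91, 11) = 1001: x ≡ 510 (mod 1001).
Verify: 510 mod 7 = 6 ✓, 510 mod 13 = 3 ✓, 510 mod 11 = 4 ✓.

x ≡ 510 (mod 1001).


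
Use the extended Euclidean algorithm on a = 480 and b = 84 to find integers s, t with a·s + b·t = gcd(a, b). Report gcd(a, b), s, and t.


Euclidean algorithm on (480, 84) — divide until remainder is 0:
  480 = 5 · 84 + 60
  84 = 1 · 60 + 24
  60 = 2 · 24 + 12
  24 = 2 · 12 + 0
gcd(480, 84) = 12.
Track Bezout coefficients alongside the remainders: start with r₀ = 480 = a·1 + b·0 (s = 1, t = 0) and r₁ = 84 = a·0 + b·1 (s = 0, t = 1); each new remainder r_{k+1} = r_{k-1} − q_k·r_k inherits s_{k+1} = s_{k-1} − q_k·s_k, t_{k+1} = t_{k-1} − q_k·t_k, so r_k = a·s_k + b·t_k at every step:
  q = 5: r = 60, s = 1 − 5·0 = 1, t = 0 − 5·1 = -5  (check: 480·1 + 84·(-5) = 60)
  q = 1: r = 24, s = 0 − 1·1 = -1, t = 1 − 1·(-5) = 6  (check: 480·(-1) + 84·6 = 24)
  q = 2: r = 12, s = 1 − 2·(-1) = 3, t = -5 − 2·6 = -17  (check: 480·3 + 84·(-17) = 12)
The row with r = 12 (the gcd) gives the Bezout coefficients s = 3, t = -17.
Result: 480 · (3) + 84 · (-17) = 12.

gcd(480, 84) = 12; s = 3, t = -17 (check: 480·3 + 84·(-17) = 12).


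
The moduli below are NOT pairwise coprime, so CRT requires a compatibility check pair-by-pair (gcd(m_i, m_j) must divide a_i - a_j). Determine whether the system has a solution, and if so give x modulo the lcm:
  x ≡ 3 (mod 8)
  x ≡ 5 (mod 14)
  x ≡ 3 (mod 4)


Moduli 8, 14, 4 are not pairwise coprime, so CRT works modulo lcm(m_i) when all pairwise compatibility conditions hold.
Pairwise compatibility: gcd(m_i, m_j) must divide a_i - a_j for every pair.
Merge one congruence at a time:
  Start: x ≡ 3 (mod 8).
  Combine with x ≡ 5 (mod 14): gcd(8, 14) = 2; 5 - 3 = 2, which IS divisible by 2, so compatible.
    Write x = 3 + 8·t and substitute into x ≡ 5 (mod 14): 8·t ≡ 5 − 3 = 2 (mod 14).
    Divide the congruence (and modulus) by g = 2: 4·t ≡ 1 (mod 7).
    The inverse of 4 mod 7 is 2 (since 4·2 = 8 = 1·7 + 1), so t ≡ 2·1 = 2 ≡ 2 (mod 7).
    Then x = 3 + 8·2 = 19, valid modulo lcm(8, 14) = 56: x ≡ 19 (mod 56).
  Combine with x ≡ 3 (mod 4): gcd(56, 4) = 4; 3 - 19 = -16, which IS divisible by 4, so compatible.
    Write x = 19 + 56·t and substitute into x ≡ 3 (mod 4): 56·t ≡ 3 − 19 = -16 (mod 4).
    Divide the congruence (and modulus) by g = 4: 14·t ≡ -4 (mod 1).
    Modulo 1 every t works; take t = 0.
    Then x = 19 + 56·0 = 19, valid modulo lcm(56, 4) = 56: x ≡ 19 (mod 56).
Verify: 19 mod 8 = 3, 19 mod 14 = 5, 19 mod 4 = 3.

x ≡ 19 (mod 56).


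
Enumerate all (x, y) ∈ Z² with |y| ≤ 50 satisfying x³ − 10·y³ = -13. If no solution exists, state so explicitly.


The equation is x³ - 10y³ = -13. For fixed y, x³ = 10·y³ − 13, so a solution requires the RHS to be a perfect cube.
Strategy: iterate y from -50 to 50, compute RHS = 10·y³ − 13, and check whether it is a (positive or negative) perfect cube.
Check small values of y:
  y = 0: RHS = -13 is not a perfect cube.
  y = 1: RHS = -3 is not a perfect cube.
  y = -1: RHS = -23 is not a perfect cube.
  y = 2: RHS = 67 is not a perfect cube.
  y = -2: RHS = -93 is not a perfect cube.
  y = 3: RHS = 257 is not a perfect cube.
  y = -3: RHS = -283 is not a perfect cube.
Continuing the search up to |y| = 50 finds no solutions either.
No (x, y) in the scanned range satisfies the equation.

No integer solutions with |y| ≤ 50.


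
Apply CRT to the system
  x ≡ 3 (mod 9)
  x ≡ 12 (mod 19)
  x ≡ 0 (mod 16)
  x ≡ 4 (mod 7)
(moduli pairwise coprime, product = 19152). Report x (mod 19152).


Product of moduli M = 9 · 19 · 16 · 7 = 19152.
Merge one congruence at a time:
  Start: x ≡ 3 (mod 9).
  Combine with x ≡ 12 (mod 19); new modulus lcm = 171.
    Write x = 3 + 9·t and substitute into x ≡ 12 (mod 19): 9·t ≡ 12 − 3 = 9 (mod 19).
    The inverse of 9 mod 19 is 17 (since 9·17 = 153 = 8·19 + 1), so t ≡ 17·9 = 153 ≡ 1 (mod 19).
    Then x = 3 + 9·1 = 12, valid modulo lcm(9, 19) = 171: x ≡ 12 (mod 171).
  Combine with x ≡ 0 (mod 16); new modulus lcm = 2736.
    Write x = 12 + 171·t and substitute into x ≡ 0 (mod 16): 171·t ≡ 0 − 12 = -12 (mod 16).
    Reduce coefficients mod 16: 11·t ≡ 4 (mod 16).
    The inverse of 11 mod 16 is 3 (since 11·3 = 33 = 2·16 + 1), so t ≡ 3·4 = 12 ≡ 12 (mod 16).
    Then x = 12 + 171·12 = 2064, valid modulo lcm(171, 16) = 2736: x ≡ 2064 (mod 2736).
  Combine with x ≡ 4 (mod 7); new modulus lcm = 19152.
    Write x = 2064 + 2736·t and substitute into x ≡ 4 (mod 7): 2736·t ≡ 4 − 2064 = -2060 (mod 7).
    Reduce coefficients mod 7: 6·t ≡ 5 (mod 7).
    The inverse of 6 mod 7 is 6 (since 6·6 = 36 = 5·7 + 1), so t ≡ 6·5 = 30 ≡ 2 (mod 7).
    Then x = 2064 + 2736·2 = 7536, valid modulo lcm(2736, 7) = 19152: x ≡ 7536 (mod 19152).
Verify against each original: 7536 mod 9 = 3, 7536 mod 19 = 12, 7536 mod 16 = 0, 7536 mod 7 = 4.

x ≡ 7536 (mod 19152).


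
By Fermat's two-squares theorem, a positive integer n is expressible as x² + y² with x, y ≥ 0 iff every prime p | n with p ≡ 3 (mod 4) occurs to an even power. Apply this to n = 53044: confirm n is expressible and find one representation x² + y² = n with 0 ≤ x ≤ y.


Step 1: Factor n = 53044 = 2^2 · 89 · 149.
Step 2: Check the mod-4 condition on each prime factor: 2 = 2 (special); 89 ≡ 1 (mod 4), exponent 1; 149 ≡ 1 (mod 4), exponent 1.
All primes ≡ 3 (mod 4) appear to even exponent (or don't appear), so by the two-squares theorem n IS expressible as a sum of two squares.
Step 3: Build a representation. Group n = k² · m with k = 2 and m = 89 · 149 = 13261 (a product of primes ≡ 1 (mod 4)); a representation of m scales to one of n via (k·x)² + (k·y)² = k²(x² + y²). Each prime p ≡ 1 (mod 4) is itself a sum of two squares; find a² by testing p − a² for a perfect square:
  89: 89 − 1² = 88, 89 − 2² = 85, 89 − 3² = 80, 89 − 4² = 73, 89 − 5² = 64 = 8² ⇒ 89 = 5² + 8².
  149: 149 − 1² = 148, 149 − 2² = 145, 149 − 3² = 140, 149 − 4² = 133, 149 − 5² = 124, 149 − 6² = 113, 149 − 7² = 100 = 10² ⇒ 149 = 7² + 10².
  Combine using the Brahmagupta–Fibonacci identity (a² + b²)(c² + d²) = (ac − bd)² + (ad + bc)² = (ac + bd)² + (ad − bc)²:
  89 · 149 = 13261: from (5² + 8²)(7² + 10²), take (5·7 − 8·10, 5·10 + 8·7) = (35 − 80, 50 + 56) = (-45, 106); dropping signs (only squares matter) gives (45, 106); check 45² + 106² = 2025 + 11236 = 13261 ✓.
  Scale by k = 2: (2·45, 2·106) = (90, 212).
Step 4: Order so x ≤ y and verify: 90² + 212² = 8100 + 44944 = 53044 = n. ✓

n = 53044 = 90² + 212² (one valid representation with x ≤ y).


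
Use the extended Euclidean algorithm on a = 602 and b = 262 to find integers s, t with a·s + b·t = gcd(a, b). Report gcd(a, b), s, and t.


Euclidean algorithm on (602, 262) — divide until remainder is 0:
  602 = 2 · 262 + 78
  262 = 3 · 78 + 28
  78 = 2 · 28 + 22
  28 = 1 · 22 + 6
  22 = 3 · 6 + 4
  6 = 1 · 4 + 2
  4 = 2 · 2 + 0
gcd(602, 262) = 2.
Track Bezout coefficients alongside the remainders: start with r₀ = 602 = a·1 + b·0 (s = 1, t = 0) and r₁ = 262 = a·0 + b·1 (s = 0, t = 1); each new remainder r_{k+1} = r_{k-1} − q_k·r_k inherits s_{k+1} = s_{k-1} − q_k·s_k, t_{k+1} = t_{k-1} − q_k·t_k, so r_k = a·s_k + b·t_k at every step:
  q = 2: r = 78, s = 1 − 2·0 = 1, t = 0 − 2·1 = -2  (check: 602·1 + 262·(-2) = 78)
  q = 3: r = 28, s = 0 − 3·1 = -3, t = 1 − 3·(-2) = 7  (check: 602·(-3) + 262·7 = 28)
  q = 2: r = 22, s = 1 − 2·(-3) = 7, t = -2 − 2·7 = -16  (check: 602·7 + 262·(-16) = 22)
  q = 1: r = 6, s = -3 − 1·7 = -10, t = 7 − 1·(-16) = 23  (check: 602·(-10) + 262·23 = 6)
  q = 3: r = 4, s = 7 − 3·(-10) = 37, t = -16 − 3·23 = -85  (check: 602·37 + 262·(-85) = 4)
  q = 1: r = 2, s = -10 − 1·37 = -47, t = 23 − 1·(-85) = 108  (check: 602·(-47) + 262·108 = 2)
The row with r = 2 (the gcd) gives the Bezout coefficients s = -47, t = 108.
Result: 602 · (-47) + 262 · (108) = 2.

gcd(602, 262) = 2; s = -47, t = 108 (check: 602·(-47) + 262·108 = 2).


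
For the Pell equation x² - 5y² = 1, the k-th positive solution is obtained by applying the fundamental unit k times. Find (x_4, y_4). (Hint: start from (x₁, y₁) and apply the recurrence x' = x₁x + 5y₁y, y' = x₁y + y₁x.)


Step 1: Find the fundamental solution (x₁, y₁) of x² - 5y² = 1.
  Expand √5 as a continued fraction. a₀ = ⌊√5⌋ = 2; iterate m_{k+1} = d_k·a_k − m_k, d_{k+1} = (5 − m_{k+1}²)/d_k, a_{k+1} = ⌊(a₀ + m_{k+1})/d_{k+1}⌋ (starting m₀ = 0, d₀ = 1), with convergents p_k = a_k·p_{k-1} + p_{k-2}, q_k = a_k·q_{k-1} + q_{k-2} (p₋₁ = 1, q₋₁ = 0):
  k = 0: a₀ = 2; p₀/q₀ = 2/1; p₀² − 5·q₀² = 4 − 5 = -1.
  k = 1: m = 2, d = 1, a = ⌊(2 + 2)/1⌋ = 4; p/q = (4·2 + 1)/(4·1 + 0) = 9/4; p² − 5·q² = 81 − 80 = 1.
  The first convergent with p² − 5·q² = 1 gives the fundamental solution (x₁, y₁) = (9, 4).
Step 2: Apply the recurrence (x_{n+1}, y_{n+1}) = (x₁x_n + 5y₁y_n, x₁y_n + y₁x_n) repeatedly.
  From (x_1, y_1) = (9, 4): x_2 = 9·9 + 5·4·4 = 161; y_2 = 9·4 + 4·9 = 72.
  From (x_2, y_2) = (161, 72): x_3 = 9·161 + 5·4·72 = 2889; y_3 = 9·72 + 4·161 = 1292.
  From (x_3, y_3) = (2889, 1292): x_4 = 9·2889 + 5·4·1292 = 51841; y_4 = 9·1292 + 4·2889 = 23184.
Step 3: Verify x_4² - 5·y_4² = 2687489281 - 2687489280 = 1 (should be 1). ✓

(x_1, y_1) = (9, 4); (x_4, y_4) = (51841, 23184).


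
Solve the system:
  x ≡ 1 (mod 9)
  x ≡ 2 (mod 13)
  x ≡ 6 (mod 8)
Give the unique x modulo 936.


Moduli 9, 13, 8 are pairwise coprime; by CRT there is a unique solution modulo M = 9 · 13 · 8 = 936.
Solve pairwise, accumulating the modulus:
  Start with x ≡ 1 (mod 9).
  Combine with x ≡ 2 (mod 13): since gcd(9, 13) = 1, we get a unique residue mod 117.
    Write x = 1 + 9·t and substitute into x ≡ 2 (mod 13): 9·t ≡ 2 − 1 = 1 (mod 13).
    The inverse of 9 mod 13 is 3 (since 9·3 = 27 = 2·13 + 1), so t ≡ 3·1 = 3 ≡ 3 (mod 13).
    Then x = 1 + 9·3 = 28, valid modulo lcm(9, 13) = 117: x ≡ 28 (mod 117).
  Combine with x ≡ 6 (mod 8): since gcd(117, 8) = 1, we get a unique residue mod 936.
    Write x = 28 + 117·t and substitute into x ≡ 6 (mod 8): 117·t ≡ 6 − 28 = -22 (mod 8).
    Reduce coefficients mod 8: 5·t ≡ 2 (mod 8).
    The inverse of 5 mod 8 is 5 (since 5·5 = 25 = 3·8 + 1), so t ≡ 5·2 = 10 ≡ 2 (mod 8).
    Then x = 28 + 117·2 = 262, valid modulo lcm(117, 8) = 936: x ≡ 262 (mod 936).
Verify: 262 mod 9 = 1 ✓, 262 mod 13 = 2 ✓, 262 mod 8 = 6 ✓.

x ≡ 262 (mod 936).


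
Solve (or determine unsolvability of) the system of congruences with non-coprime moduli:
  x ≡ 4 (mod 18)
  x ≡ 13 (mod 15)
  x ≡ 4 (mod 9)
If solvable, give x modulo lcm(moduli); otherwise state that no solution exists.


Moduli 18, 15, 9 are not pairwise coprime, so CRT works modulo lcm(m_i) when all pairwise compatibility conditions hold.
Pairwise compatibility: gcd(m_i, m_j) must divide a_i - a_j for every pair.
Merge one congruence at a time:
  Start: x ≡ 4 (mod 18).
  Combine with x ≡ 13 (mod 15): gcd(18, 15) = 3; 13 - 4 = 9, which IS divisible by 3, so compatible.
    Write x = 4 + 18·t and substitute into x ≡ 13 (mod 15): 18·t ≡ 13 − 4 = 9 (mod 15).
    Divide the congruence (and modulus) by g = 3: 6·t ≡ 3 (mod 5).
    Reduce coefficients mod 5: 1·t ≡ 3 (mod 5).
    So t ≡ 3 (mod 5).
    Then x = 4 + 18·3 = 58, valid modulo lcm(18, 15) = 90: x ≡ 58 (mod 90).
  Combine with x ≡ 4 (mod 9): gcd(90, 9) = 9; 4 - 58 = -54, which IS divisible by 9, so compatible.
    Write x = 58 + 90·t and substitute into x ≡ 4 (mod 9): 90·t ≡ 4 − 58 = -54 (mod 9).
    Divide the congruence (and modulus) by g = 9: 10·t ≡ -6 (mod 1).
    Modulo 1 every t works; take t = 0.
    Then x = 58 + 90·0 = 58, valid modulo lcm(90, 9) = 90: x ≡ 58 (mod 90).
Verify: 58 mod 18 = 4, 58 mod 15 = 13, 58 mod 9 = 4.

x ≡ 58 (mod 90).


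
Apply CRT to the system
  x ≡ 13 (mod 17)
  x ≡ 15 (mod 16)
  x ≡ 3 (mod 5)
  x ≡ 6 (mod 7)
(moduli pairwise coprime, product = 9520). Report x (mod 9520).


Product of moduli M = 17 · 16 · 5 · 7 = 9520.
Merge one congruence at a time:
  Start: x ≡ 13 (mod 17).
  Combine with x ≡ 15 (mod 16); new modulus lcm = 272.
    Write x = 13 + 17·t and substitute into x ≡ 15 (mod 16): 17·t ≡ 15 − 13 = 2 (mod 16).
    Reduce coefficients mod 16: 1·t ≡ 2 (mod 16).
    So t ≡ 2 (mod 16).
    Then x = 13 + 17·2 = 47, valid modulo lcm(17, 16) = 272: x ≡ 47 (mod 272).
  Combine with x ≡ 3 (mod 5); new modulus lcm = 1360.
    Write x = 47 + 272·t and substitute into x ≡ 3 (mod 5): 272·t ≡ 3 − 47 = -44 (mod 5).
    Reduce coefficients mod 5: 2·t ≡ 1 (mod 5).
    The inverse of 2 mod 5 is 3 (since 2·3 = 6 = 1·5 + 1), so t ≡ 3·1 = 3 ≡ 3 (mod 5).
    Then x = 47 + 272·3 = 863, valid modulo lcm(272, 5) = 1360: x ≡ 863 (mod 1360).
  Combine with x ≡ 6 (mod 7); new modulus lcm = 9520.
    Write x = 863 + 1360·t and substitute into x ≡ 6 (mod 7): 1360·t ≡ 6 − 863 = -857 (mod 7).
    Reduce coefficients mod 7: 2·t ≡ 4 (mod 7).
    The inverse of 2 mod 7 is 4 (since 2·4 = 8 = 1·7 + 1), so t ≡ 4·4 = 16 ≡ 2 (mod 7).
    Then x = 863 + 1360·2 = 3583, valid modulo lcm(1360, 7) = 9520: x ≡ 3583 (mod 9520).
Verify against each original: 3583 mod 17 = 13, 3583 mod 16 = 15, 3583 mod 5 = 3, 3583 mod 7 = 6.

x ≡ 3583 (mod 9520).


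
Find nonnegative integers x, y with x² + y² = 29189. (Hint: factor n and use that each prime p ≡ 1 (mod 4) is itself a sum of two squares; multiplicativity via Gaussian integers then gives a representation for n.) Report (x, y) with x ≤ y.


Step 1: Factor n = 29189 = 17^2 · 101.
Step 2: Check the mod-4 condition on each prime factor: 17 ≡ 1 (mod 4), exponent 2; 101 ≡ 1 (mod 4), exponent 1.
All primes ≡ 3 (mod 4) appear to even exponent (or don't appear), so by the two-squares theorem n IS expressible as a sum of two squares.
Step 3: Build a representation. Here n = 17 · 17 · 101 is a product of primes ≡ 1 (mod 4). Each prime p ≡ 1 (mod 4) is itself a sum of two squares; find a² by testing p − a² for a perfect square:
  17: 17 − 1² = 16 = 4² ⇒ 17 = 1² + 4².
  101: 101 − 1² = 100 = 10² ⇒ 101 = 1² + 10².
  Combine using the Brahmagupta–Fibonacci identity (a² + b²)(c² + d²) = (ac − bd)² + (ad + bc)² = (ac + bd)² + (ad − bc)²:
  17 · 17 = 289: from (1² + 4²)(1² + 4²), take (1·1 − 4·4, 1·4 + 4·1) = (1 − 16, 4 + 4) = (-15, 8); dropping signs (only squares matter) gives (15, 8); check 15² + 8² = 225 + 64 = 289 ✓.
  289 · 101 = 29189: from (15² + 8²)(1² + 10²), take (15·1 − 8·10, 15·10 + 8·1) = (15 − 80, 150 + 8) = (-65, 158); dropping signs (only squares matter) gives (65, 158); check 65² + 158² = 4225 + 24964 = 29189 ✓.
Step 4: Order so x ≤ y and verify: 65² + 158² = 4225 + 24964 = 29189 = n. ✓

n = 29189 = 65² + 158² (one valid representation with x ≤ y).


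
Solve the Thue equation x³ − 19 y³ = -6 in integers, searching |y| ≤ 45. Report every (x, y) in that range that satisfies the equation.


The equation is x³ - 19y³ = -6. For fixed y, x³ = 19·y³ − 6, so a solution requires the RHS to be a perfect cube.
Strategy: iterate y from -45 to 45, compute RHS = 19·y³ − 6, and check whether it is a (positive or negative) perfect cube.
Check small values of y:
  y = 0: RHS = -6 is not a perfect cube.
  y = 1: RHS = 13 is not a perfect cube.
  y = -1: RHS = -25 is not a perfect cube.
  y = 2: RHS = 146 is not a perfect cube.
  y = -2: RHS = -158 is not a perfect cube.
  y = 3: RHS = 507 is not a perfect cube.
  y = -3: RHS = -519 is not a perfect cube.
Continuing the search up to |y| = 45 finds no solutions either.
No (x, y) in the scanned range satisfies the equation.

No integer solutions with |y| ≤ 45.


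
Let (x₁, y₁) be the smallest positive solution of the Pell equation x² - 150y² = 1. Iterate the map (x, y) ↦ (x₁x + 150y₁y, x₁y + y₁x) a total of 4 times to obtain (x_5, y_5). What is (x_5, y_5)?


Step 1: Find the fundamental solution (x₁, y₁) of x² - 150y² = 1.
  Expand √150 as a continued fraction. a₀ = ⌊√150⌋ = 12; iterate m_{k+1} = d_k·a_k − m_k, d_{k+1} = (150 − m_{k+1}²)/d_k, a_{k+1} = ⌊(a₀ + m_{k+1})/d_{k+1}⌋ (starting m₀ = 0, d₀ = 1), with convergents p_k = a_k·p_{k-1} + p_{k-2}, q_k = a_k·q_{k-1} + q_{k-2} (p₋₁ = 1, q₋₁ = 0):
  k = 0: a₀ = 12; p₀/q₀ = 12/1; p₀² − 150·q₀² = 144 − 150 = -6.
  k = 1: m = 12, d = 6, a = ⌊(12 + 12)/6⌋ = 4; p/q = (4·12 + 1)/(4·1 + 0) = 49/4; p² − 150·q² = 2401 − 2400 = 1.
  The first convergent with p² − 150·q² = 1 gives the fundamental solution (x₁, y₁) = (49, 4).
Step 2: Apply the recurrence (x_{n+1}, y_{n+1}) = (x₁x_n + 150y₁y_n, x₁y_n + y₁x_n) repeatedly.
  From (x_1, y_1) = (49, 4): x_2 = 49·49 + 150·4·4 = 4801; y_2 = 49·4 + 4·49 = 392.
  From (x_2, y_2) = (4801, 392): x_3 = 49·4801 + 150·4·392 = 470449; y_3 = 49·392 + 4·4801 = 38412.
  From (x_3, y_3) = (470449, 38412): x_4 = 49·470449 + 150·4·38412 = 46099201; y_4 = 49·38412 + 4·470449 = 3763984.
  From (x_4, y_4) = (46099201, 3763984): x_5 = 49·46099201 + 150·4·3763984 = 4517251249; y_5 = 49·3763984 + 4·46099201 = 368832020.
Step 3: Verify x_5² - 150·y_5² = 20405558846592060001 - 20405558846592060000 = 1 (should be 1). ✓

(x_1, y_1) = (49, 4); (x_5, y_5) = (4517251249, 368832020).


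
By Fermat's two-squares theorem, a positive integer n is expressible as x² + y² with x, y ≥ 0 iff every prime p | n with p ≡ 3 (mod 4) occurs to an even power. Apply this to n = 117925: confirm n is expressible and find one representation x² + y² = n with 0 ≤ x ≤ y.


Step 1: Factor n = 117925 = 5^2 · 53 · 89.
Step 2: Check the mod-4 condition on each prime factor: 5 ≡ 1 (mod 4), exponent 2; 53 ≡ 1 (mod 4), exponent 1; 89 ≡ 1 (mod 4), exponent 1.
All primes ≡ 3 (mod 4) appear to even exponent (or don't appear), so by the two-squares theorem n IS expressible as a sum of two squares.
Step 3: Build a representation. Group n = k² · m with k = 5 and m = 53 · 89 = 4717 (a product of primes ≡ 1 (mod 4)); a representation of m scales to one of n via (k·x)² + (k·y)² = k²(x² + y²). Each prime p ≡ 1 (mod 4) is itself a sum of two squares; find a² by testing p − a² for a perfect square:
  53: 53 − 1² = 52, 53 − 2² = 49 = 7² ⇒ 53 = 2² + 7².
  89: 89 − 1² = 88, 89 − 2² = 85, 89 − 3² = 80, 89 − 4² = 73, 89 − 5² = 64 = 8² ⇒ 89 = 5² + 8².
  Combine using the Brahmagupta–Fibonacci identity (a² + b²)(c² + d²) = (ac − bd)² + (ad + bc)² = (ac + bd)² + (ad − bc)²:
  53 · 89 = 4717: from (2² + 7²)(5² + 8²), take (2·5 − 7·8, 2·8 + 7·5) = (10 − 56, 16 + 35) = (-46, 51); dropping signs (only squares matter) gives (46, 51); check 46² + 51² = 2116 + 2601 = 4717 ✓.
  Scale by k = 5: (5·46, 5·51) = (230, 255).
Step 4: Order so x ≤ y and verify: 230² + 255² = 52900 + 65025 = 117925 = n. ✓

n = 117925 = 230² + 255² (one valid representation with x ≤ y).


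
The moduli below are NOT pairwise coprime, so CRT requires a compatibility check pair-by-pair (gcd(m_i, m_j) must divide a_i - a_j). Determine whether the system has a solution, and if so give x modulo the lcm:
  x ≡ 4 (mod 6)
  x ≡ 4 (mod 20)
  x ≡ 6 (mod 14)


Moduli 6, 20, 14 are not pairwise coprime, so CRT works modulo lcm(m_i) when all pairwise compatibility conditions hold.
Pairwise compatibility: gcd(m_i, m_j) must divide a_i - a_j for every pair.
Merge one congruence at a time:
  Start: x ≡ 4 (mod 6).
  Combine with x ≡ 4 (mod 20): gcd(6, 20) = 2; 4 - 4 = 0, which IS divisible by 2, so compatible.
    Write x = 4 + 6·t and substitute into x ≡ 4 (mod 20): 6·t ≡ 4 − 4 = 0 (mod 20).
    Divide the congruence (and modulus) by g = 2: 3·t ≡ 0 (mod 10).
    The inverse of 3 mod 10 is 7 (since 3·7 = 21 = 2·10 + 1), so t ≡ 7·0 = 0 ≡ 0 (mod 10).
    Then x = 4 + 6·0 = 4, valid modulo lcm(6, 20) = 60: x ≡ 4 (mod 60).
  Combine with x ≡ 6 (mod 14): gcd(60, 14) = 2; 6 - 4 = 2, which IS divisible by 2, so compatible.
    Write x = 4 + 60·t and substitute into x ≡ 6 (mod 14): 60·t ≡ 6 − 4 = 2 (mod 14).
    Divide the congruence (and modulus) by g = 2: 30·t ≡ 1 (mod 7).
    Reduce coefficients mod 7: 2·t ≡ 1 (mod 7).
    The inverse of 2 mod 7 is 4 (since 2·4 = 8 = 1·7 + 1), so t ≡ 4·1 = 4 ≡ 4 (mod 7).
    Then x = 4 + 60·4 = 244, valid modulo lcm(60, 14) = 420: x ≡ 244 (mod 420).
Verify: 244 mod 6 = 4, 244 mod 20 = 4, 244 mod 14 = 6.

x ≡ 244 (mod 420).


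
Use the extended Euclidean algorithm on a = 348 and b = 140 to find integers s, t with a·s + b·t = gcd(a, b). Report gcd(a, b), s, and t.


Euclidean algorithm on (348, 140) — divide until remainder is 0:
  348 = 2 · 140 + 68
  140 = 2 · 68 + 4
  68 = 17 · 4 + 0
gcd(348, 140) = 4.
Track Bezout coefficients alongside the remainders: start with r₀ = 348 = a·1 + b·0 (s = 1, t = 0) and r₁ = 140 = a·0 + b·1 (s = 0, t = 1); each new remainder r_{k+1} = r_{k-1} − q_k·r_k inherits s_{k+1} = s_{k-1} − q_k·s_k, t_{k+1} = t_{k-1} − q_k·t_k, so r_k = a·s_k + b·t_k at every step:
  q = 2: r = 68, s = 1 − 2·0 = 1, t = 0 − 2·1 = -2  (check: 348·1 + 140·(-2) = 68)
  q = 2: r = 4, s = 0 − 2·1 = -2, t = 1 − 2·(-2) = 5  (check: 348·(-2) + 140·5 = 4)
The row with r = 4 (the gcd) gives the Bezout coefficients s = -2, t = 5.
Result: 348 · (-2) + 140 · (5) = 4.

gcd(348, 140) = 4; s = -2, t = 5 (check: 348·(-2) + 140·5 = 4).


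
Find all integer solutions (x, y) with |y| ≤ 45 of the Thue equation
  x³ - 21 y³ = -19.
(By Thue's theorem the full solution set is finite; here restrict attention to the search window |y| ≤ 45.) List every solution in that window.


The equation is x³ - 21y³ = -19. For fixed y, x³ = 21·y³ − 19, so a solution requires the RHS to be a perfect cube.
Strategy: iterate y from -45 to 45, compute RHS = 21·y³ − 19, and check whether it is a (positive or negative) perfect cube.
Check small values of y:
  y = 0: RHS = -19 is not a perfect cube.
  y = 1: RHS = 2 is not a perfect cube.
  y = -1: RHS = -40 is not a perfect cube.
  y = 2: RHS = 149 is not a perfect cube.
  y = -2: RHS = -187 is not a perfect cube.
  y = 3: RHS = 548 is not a perfect cube.
  y = -3: RHS = -586 is not a perfect cube.
Continuing the search up to |y| = 45 finds no solutions either.
No (x, y) in the scanned range satisfies the equation.

No integer solutions with |y| ≤ 45.


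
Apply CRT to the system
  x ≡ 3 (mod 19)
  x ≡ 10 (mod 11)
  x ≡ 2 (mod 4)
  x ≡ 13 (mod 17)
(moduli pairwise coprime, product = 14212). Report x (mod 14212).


Product of moduli M = 19 · 11 · 4 · 17 = 14212.
Merge one congruence at a time:
  Start: x ≡ 3 (mod 19).
  Combine with x ≡ 10 (mod 11); new modulus lcm = 209.
    Write x = 3 + 19·t and substitute into x ≡ 10 (mod 11): 19·t ≡ 10 − 3 = 7 (mod 11).
    Reduce coefficients mod 11: 8·t ≡ 7 (mod 11).
    The inverse of 8 mod 11 is 7 (since 8·7 = 56 = 5·11 + 1), so t ≡ 7·7 = 49 ≡ 5 (mod 11).
    Then x = 3 + 19·5 = 98, valid modulo lcm(19, 11) = 209: x ≡ 98 (mod 209).
  Combine with x ≡ 2 (mod 4); new modulus lcm = 836.
    Write x = 98 + 209·t and substitute into x ≡ 2 (mod 4): 209·t ≡ 2 − 98 = -96 (mod 4).
    Reduce coefficients mod 4: 1·t ≡ 0 (mod 4).
    So t ≡ 0 (mod 4).
    Then x = 98 + 209·0 = 98, valid modulo lcm(209, 4) = 836: x ≡ 98 (mod 836).
  Combine with x ≡ 13 (mod 17); new modulus lcm = 14212.
    Write x = 98 + 836·t and substitute into x ≡ 13 (mod 17): 836·t ≡ 13 − 98 = -85 (mod 17).
    Reduce coefficients mod 17: 3·t ≡ 0 (mod 17).
    The inverse of 3 mod 17 is 6 (since 3·6 = 18 = 1·17 + 1), so t ≡ 6·0 = 0 ≡ 0 (mod 17).
    Then x = 98 + 836·0 = 98, valid modulo lcm(836, 17) = 14212: x ≡ 98 (mod 14212).
Verify against each original: 98 mod 19 = 3, 98 mod 11 = 10, 98 mod 4 = 2, 98 mod 17 = 13.

x ≡ 98 (mod 14212).


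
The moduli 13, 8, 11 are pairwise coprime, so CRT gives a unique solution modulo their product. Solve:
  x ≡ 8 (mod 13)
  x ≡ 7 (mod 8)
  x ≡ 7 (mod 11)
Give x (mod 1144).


Moduli 13, 8, 11 are pairwise coprime; by CRT there is a unique solution modulo M = 13 · 8 · 11 = 1144.
Solve pairwise, accumulating the modulus:
  Start with x ≡ 8 (mod 13).
  Combine with x ≡ 7 (mod 8): since gcd(13, 8) = 1, we get a unique residue mod 104.
    Write x = 8 + 13·t and substitute into x ≡ 7 (mod 8): 13·t ≡ 7 − 8 = -1 (mod 8).
    Reduce coefficients mod 8: 5·t ≡ 7 (mod 8).
    The inverse of 5 mod 8 is 5 (since 5·5 = 25 = 3·8 + 1), so t ≡ 5·7 = 35 ≡ 3 (mod 8).
    Then x = 8 + 13·3 = 47, valid modulo lcm(13, 8) = 104: x ≡ 47 (mod 104).
  Combine with x ≡ 7 (mod 11): since gcd(104, 11) = 1, we get a unique residue mod 1144.
    Write x = 47 + 104·t and substitute into x ≡ 7 (mod 11): 104·t ≡ 7 − 47 = -40 (mod 11).
    Reduce coefficients mod 11: 5·t ≡ 4 (mod 11).
    The inverse of 5 mod 11 is 9 (since 5·9 = 45 = 4·11 + 1), so t ≡ 9·4 = 36 ≡ 3 (mod 11).
    Then x = 47 + 104·3 = 359, valid modulo lcm(104, 11) = 1144: x ≡ 359 (mod 1144).
Verify: 359 mod 13 = 8 ✓, 359 mod 8 = 7 ✓, 359 mod 11 = 7 ✓.

x ≡ 359 (mod 1144).


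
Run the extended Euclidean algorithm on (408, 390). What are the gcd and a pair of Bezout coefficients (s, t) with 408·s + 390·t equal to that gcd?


Euclidean algorithm on (408, 390) — divide until remainder is 0:
  408 = 1 · 390 + 18
  390 = 21 · 18 + 12
  18 = 1 · 12 + 6
  12 = 2 · 6 + 0
gcd(408, 390) = 6.
Track Bezout coefficients alongside the remainders: start with r₀ = 408 = a·1 + b·0 (s = 1, t = 0) and r₁ = 390 = a·0 + b·1 (s = 0, t = 1); each new remainder r_{k+1} = r_{k-1} − q_k·r_k inherits s_{k+1} = s_{k-1} − q_k·s_k, t_{k+1} = t_{k-1} − q_k·t_k, so r_k = a·s_k + b·t_k at every step:
  q = 1: r = 18, s = 1 − 1·0 = 1, t = 0 − 1·1 = -1  (check: 408·1 + 390·(-1) = 18)
  q = 21: r = 12, s = 0 − 21·1 = -21, t = 1 − 21·(-1) = 22  (check: 408·(-21) + 390·22 = 12)
  q = 1: r = 6, s = 1 − 1·(-21) = 22, t = -1 − 1·22 = -23  (check: 408·22 + 390·(-23) = 6)
The row with r = 6 (the gcd) gives the Bezout coefficients s = 22, t = -23.
Result: 408 · (22) + 390 · (-23) = 6.

gcd(408, 390) = 6; s = 22, t = -23 (check: 408·22 + 390·(-23) = 6).


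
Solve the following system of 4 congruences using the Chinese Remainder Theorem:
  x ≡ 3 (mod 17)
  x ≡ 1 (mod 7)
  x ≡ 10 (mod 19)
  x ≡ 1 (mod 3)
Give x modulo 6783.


Product of moduli M = 17 · 7 · 19 · 3 = 6783.
Merge one congruence at a time:
  Start: x ≡ 3 (mod 17).
  Combine with x ≡ 1 (mod 7); new modulus lcm = 119.
    Write x = 3 + 17·t and substitute into x ≡ 1 (mod 7): 17·t ≡ 1 − 3 = -2 (mod 7).
    Reduce coefficients mod 7: 3·t ≡ 5 (mod 7).
    The inverse of 3 mod 7 is 5 (since 3·5 = 15 = 2·7 + 1), so t ≡ 5·5 = 25 ≡ 4 (mod 7).
    Then x = 3 + 17·4 = 71, valid modulo lcm(17, 7) = 119: x ≡ 71 (mod 119).
  Combine with x ≡ 10 (mod 19); new modulus lcm = 2261.
    Write x = 71 + 119·t and substitute into x ≡ 10 (mod 19): 119·t ≡ 10 − 71 = -61 (mod 19).
    Reduce coefficients mod 19: 5·t ≡ 15 (mod 19).
    The inverse of 5 mod 19 is 4 (since 5·4 = 20 = 1·19 + 1), so t ≡ 4·15 = 60 ≡ 3 (mod 19).
    Then x = 71 + 119·3 = 428, valid modulo lcm(119, 19) = 2261: x ≡ 428 (mod 2261).
  Combine with x ≡ 1 (mod 3); new modulus lcm = 6783.
    Write x = 428 + 2261·t and substitute into x ≡ 1 (mod 3): 2261·t ≡ 1 − 428 = -427 (mod 3).
    Reduce coefficients mod 3: 2·t ≡ 2 (mod 3).
    The inverse of 2 mod 3 is 2 (since 2·2 = 4 = 1·3 + 1), so t ≡ 2·2 = 4 ≡ 1 (mod 3).
    Then x = 428 + 2261·1 = 2689, valid modulo lcm(2261, 3) = 6783: x ≡ 2689 (mod 6783).
Verify against each original: 2689 mod 17 = 3, 2689 mod 7 = 1, 2689 mod 19 = 10, 2689 mod 3 = 1.

x ≡ 2689 (mod 6783).


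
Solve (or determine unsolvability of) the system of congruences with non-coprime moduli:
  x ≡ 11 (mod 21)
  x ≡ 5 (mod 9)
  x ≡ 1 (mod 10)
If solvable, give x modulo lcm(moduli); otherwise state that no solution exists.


Moduli 21, 9, 10 are not pairwise coprime, so CRT works modulo lcm(m_i) when all pairwise compatibility conditions hold.
Pairwise compatibility: gcd(m_i, m_j) must divide a_i - a_j for every pair.
Merge one congruence at a time:
  Start: x ≡ 11 (mod 21).
  Combine with x ≡ 5 (mod 9): gcd(21, 9) = 3; 5 - 11 = -6, which IS divisible by 3, so compatible.
    Write x = 11 + 21·t and substitute into x ≡ 5 (mod 9): 21·t ≡ 5 − 11 = -6 (mod 9).
    Divide the congruence (and modulus) by g = 3: 7·t ≡ -2 (mod 3).
    Reduce coefficients mod 3: 1·t ≡ 1 (mod 3).
    So t ≡ 1 (mod 3).
    Then x = 11 + 21·1 = 32, valid modulo lcm(21, 9) = 63: x ≡ 32 (mod 63).
  Combine with x ≡ 1 (mod 10): gcd(63, 10) = 1; 1 - 32 = -31, which IS divisible by 1, so compatible.
    Write x = 32 + 63·t and substitute into x ≡ 1 (mod 10): 63·t ≡ 1 − 32 = -31 (mod 10).
    Reduce coefficients mod 10: 3·t ≡ 9 (mod 10).
    The inverse of 3 mod 10 is 7 (since 3·7 = 21 = 2·10 + 1), so t ≡ 7·9 = 63 ≡ 3 (mod 10).
    Then x = 32 + 63·3 = 221, valid modulo lcm(63, 10) = 630: x ≡ 221 (mod 630).
Verify: 221 mod 21 = 11, 221 mod 9 = 5, 221 mod 10 = 1.

x ≡ 221 (mod 630).
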